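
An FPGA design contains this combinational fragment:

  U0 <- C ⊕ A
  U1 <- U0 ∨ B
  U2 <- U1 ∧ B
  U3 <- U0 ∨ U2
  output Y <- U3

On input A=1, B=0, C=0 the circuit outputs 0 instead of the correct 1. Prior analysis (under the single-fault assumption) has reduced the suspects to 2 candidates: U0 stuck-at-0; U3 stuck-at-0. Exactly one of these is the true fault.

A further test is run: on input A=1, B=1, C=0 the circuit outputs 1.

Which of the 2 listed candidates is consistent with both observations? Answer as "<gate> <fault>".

Evaluate each candidate on input A=1, B=1, C=0:
  U0 stuck-at-0: U0=0 [stuck-at-0], U1=1, U2=1, U3=1 → 1 — matches
  U3 stuck-at-0: U0=1, U1=1, U2=1, U3=0 [stuck-at-0] → 0 — eliminated
Only U0 stuck-at-0 reproduces the observed 1.

U0 stuck-at-0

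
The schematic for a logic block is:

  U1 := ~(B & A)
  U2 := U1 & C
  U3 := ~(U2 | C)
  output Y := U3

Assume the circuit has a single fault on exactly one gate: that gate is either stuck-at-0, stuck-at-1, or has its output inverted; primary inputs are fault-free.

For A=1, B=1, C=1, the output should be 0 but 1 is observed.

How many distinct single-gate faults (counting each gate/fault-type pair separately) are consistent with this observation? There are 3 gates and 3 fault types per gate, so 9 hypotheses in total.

2

Fault-free: U1=0, U2=0, U3=0 → 0. Observed 1.
  U1 stuck-at-0: output 0 ✗
  U1 stuck-at-1: output 0 ✗
  U1 inverted output: output 0 ✗
  U2 stuck-at-0: output 0 ✗
  U2 stuck-at-1: output 0 ✗
  U2 inverted output: output 0 ✗
  U3 stuck-at-0: output 0 ✗
  U3 stuck-at-1: output 1 ✓
  U3 inverted output: output 1 ✓
Consistent faults: {U3 stuck-at-1, U3 inverted output} — 2 in all.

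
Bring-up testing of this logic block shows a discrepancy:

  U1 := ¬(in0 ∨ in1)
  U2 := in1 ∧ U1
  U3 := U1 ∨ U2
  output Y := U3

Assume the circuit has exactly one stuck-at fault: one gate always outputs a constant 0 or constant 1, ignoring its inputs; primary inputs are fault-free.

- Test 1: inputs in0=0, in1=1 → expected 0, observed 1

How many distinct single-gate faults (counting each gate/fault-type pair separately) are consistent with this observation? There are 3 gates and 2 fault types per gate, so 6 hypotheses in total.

3

Fault-free: U1=0, U2=0, U3=0 → 0. Observed 1.
  U1 stuck-at-0: output 0 ✗
  U1 stuck-at-1: output 1 ✓
  U2 stuck-at-0: output 0 ✗
  U2 stuck-at-1: output 1 ✓
  U3 stuck-at-0: output 0 ✗
  U3 stuck-at-1: output 1 ✓
Consistent faults: {U1 stuck-at-1, U2 stuck-at-1, U3 stuck-at-1} — 3 in all.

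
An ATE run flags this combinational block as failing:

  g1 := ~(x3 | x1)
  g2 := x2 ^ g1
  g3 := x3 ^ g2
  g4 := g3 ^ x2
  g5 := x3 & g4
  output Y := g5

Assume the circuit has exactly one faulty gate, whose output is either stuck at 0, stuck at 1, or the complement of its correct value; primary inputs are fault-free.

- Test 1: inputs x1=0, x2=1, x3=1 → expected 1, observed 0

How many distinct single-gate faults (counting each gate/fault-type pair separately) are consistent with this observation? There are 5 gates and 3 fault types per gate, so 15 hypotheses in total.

10

Fault-free: g1=0, g2=1, g3=0, g4=1, g5=1 → 1. Observed 0.
  g1: stuck-at-1, inverted output ✓; others ✗
  g2: stuck-at-0, inverted output ✓; others ✗
  g3: stuck-at-1, inverted output ✓; others ✗
  g4: stuck-at-0, inverted output ✓; others ✗
  g5: stuck-at-0, inverted output ✓; others ✗
Consistent faults: {g1 stuck-at-1, g1 inverted output, g2 stuck-at-0, g2 inverted output, g3 stuck-at-1, g3 inverted output, g4 stuck-at-0, g4 inverted output, g5 stuck-at-0, g5 inverted output} — 10 in all.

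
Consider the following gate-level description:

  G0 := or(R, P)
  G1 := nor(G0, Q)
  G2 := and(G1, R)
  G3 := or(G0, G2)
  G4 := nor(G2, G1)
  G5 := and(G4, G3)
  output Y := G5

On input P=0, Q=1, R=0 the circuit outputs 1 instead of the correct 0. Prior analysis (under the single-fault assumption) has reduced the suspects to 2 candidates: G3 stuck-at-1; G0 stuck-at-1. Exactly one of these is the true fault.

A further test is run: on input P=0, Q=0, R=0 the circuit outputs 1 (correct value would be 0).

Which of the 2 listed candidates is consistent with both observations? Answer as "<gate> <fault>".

Evaluate each candidate on input P=0, Q=0, R=0:
  G3 stuck-at-1: G0=0, G1=1, G2=0, G3=1 [stuck-at-1], G4=0, G5=0 → 0 — eliminated
  G0 stuck-at-1: G0=1 [stuck-at-1], G1=0, G2=0, G3=1, G4=1, G5=1 → 1 — matches
Only G0 stuck-at-1 reproduces the observed 1.

G0 stuck-at-1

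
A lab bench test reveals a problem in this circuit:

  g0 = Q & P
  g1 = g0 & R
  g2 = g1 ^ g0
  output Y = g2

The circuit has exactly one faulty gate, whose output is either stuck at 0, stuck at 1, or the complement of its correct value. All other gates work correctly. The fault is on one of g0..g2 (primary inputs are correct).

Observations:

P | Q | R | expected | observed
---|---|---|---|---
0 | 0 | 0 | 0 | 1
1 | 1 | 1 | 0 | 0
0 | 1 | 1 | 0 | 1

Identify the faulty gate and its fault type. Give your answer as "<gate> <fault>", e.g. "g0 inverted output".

g1 stuck-at-1

Fault-free values for test 1 (P=0, Q=0, R=0): g0=0, g1=0, g2=0, giving Y=0. Observed 1.
Test 1: faults giving observed 1 are {g0 stuck-at-1, g0 inverted output, g1 stuck-at-1, g1 inverted output, g2 stuck-at-1, g2 inverted output}.
Test 2 (P=1, Q=1, R=1): fault-free g0=1, g1=1, g2=0 → 0; observed 0. Eliminates g1 inverted output, g2 stuck-at-1, g2 inverted output.
Test 3 (P=0, Q=1, R=1): fault-free g0=0, g1=0, g2=0 → 0; observed 1. Eliminates g0 stuck-at-1, g0 inverted output.
Only g1 stuck-at-1 is consistent with every test.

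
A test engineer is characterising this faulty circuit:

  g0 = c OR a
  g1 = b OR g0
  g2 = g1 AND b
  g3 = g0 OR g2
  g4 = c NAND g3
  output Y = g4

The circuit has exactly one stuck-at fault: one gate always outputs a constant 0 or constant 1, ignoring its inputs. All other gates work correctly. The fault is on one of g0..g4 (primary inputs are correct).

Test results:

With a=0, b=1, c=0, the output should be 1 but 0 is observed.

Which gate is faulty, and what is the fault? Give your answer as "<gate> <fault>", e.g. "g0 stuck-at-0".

g4 stuck-at-0

Fault-free values for test 1 (a=0, b=1, c=0): g0=0, g1=1, g2=1, g3=1, g4=1, giving Y=1. Observed 0.
Test 1: faults giving observed 0 are {g4 stuck-at-0}.
Only g4 stuck-at-0 is consistent with every test.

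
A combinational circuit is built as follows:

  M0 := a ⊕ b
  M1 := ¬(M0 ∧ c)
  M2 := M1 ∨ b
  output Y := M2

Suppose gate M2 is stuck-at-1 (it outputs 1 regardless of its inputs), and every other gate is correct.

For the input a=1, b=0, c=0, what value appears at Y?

Propagate with M2 forced: M0=1, M1=1, M2=1 [stuck-at-1].
So Y = 1. (Same as the fault-free value — the fault is masked on this input.)

1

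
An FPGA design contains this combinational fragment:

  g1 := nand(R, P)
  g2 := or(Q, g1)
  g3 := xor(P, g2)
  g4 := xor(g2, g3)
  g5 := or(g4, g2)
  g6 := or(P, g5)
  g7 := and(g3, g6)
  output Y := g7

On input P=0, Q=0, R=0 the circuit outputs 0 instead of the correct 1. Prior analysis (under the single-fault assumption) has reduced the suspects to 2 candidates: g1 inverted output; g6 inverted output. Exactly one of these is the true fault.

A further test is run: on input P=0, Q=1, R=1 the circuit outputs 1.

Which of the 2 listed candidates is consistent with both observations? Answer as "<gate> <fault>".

Evaluate each candidate on input P=0, Q=1, R=1:
  g1 inverted output: g1=0 [inverted output], g2=1, g3=1, g4=0, g5=1, g6=1, g7=1 → 1 — matches
  g6 inverted output: g1=1, g2=1, g3=1, g4=0, g5=1, g6=0 [inverted output], g7=0 → 0 — eliminated
Only g1 inverted output reproduces the observed 1.

g1 inverted output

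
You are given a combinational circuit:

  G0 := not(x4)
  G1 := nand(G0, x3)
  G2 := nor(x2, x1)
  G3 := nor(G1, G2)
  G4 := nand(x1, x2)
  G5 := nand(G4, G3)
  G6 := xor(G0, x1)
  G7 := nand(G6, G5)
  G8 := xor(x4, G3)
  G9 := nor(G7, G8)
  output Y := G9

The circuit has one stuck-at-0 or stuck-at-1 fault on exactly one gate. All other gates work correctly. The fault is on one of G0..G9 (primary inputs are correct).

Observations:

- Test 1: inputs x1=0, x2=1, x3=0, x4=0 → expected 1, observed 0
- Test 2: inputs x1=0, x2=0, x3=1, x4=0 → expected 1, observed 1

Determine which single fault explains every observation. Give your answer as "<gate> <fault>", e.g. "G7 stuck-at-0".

Fault-free values for test 1 (x1=0, x2=1, x3=0, x4=0): G0=1, G1=1, G2=0, G3=0, G4=1, G5=1, G6=1, G7=0, G8=0, G9=1, giving Y=1. Observed 0.
Test 1: faults giving observed 0 are {G0 stuck-at-0, G1 stuck-at-0, G3 stuck-at-1, G5 stuck-at-0, G6 stuck-at-0, G7 stuck-at-1, G8 stuck-at-1, G9 stuck-at-0}.
Test 2 (x1=0, x2=0, x3=1, x4=0): fault-free G0=1, G1=0, G2=1, G3=0, G4=1, G5=1, G6=1, G7=0, G8=0, G9=1 → 1; observed 1. Eliminates G0 stuck-at-0, G3 stuck-at-1, G5 stuck-at-0, G6 stuck-at-0, G7 stuck-at-1, G8 stuck-at-1, G9 stuck-at-0.
Only G1 stuck-at-0 is consistent with every test.

G1 stuck-at-0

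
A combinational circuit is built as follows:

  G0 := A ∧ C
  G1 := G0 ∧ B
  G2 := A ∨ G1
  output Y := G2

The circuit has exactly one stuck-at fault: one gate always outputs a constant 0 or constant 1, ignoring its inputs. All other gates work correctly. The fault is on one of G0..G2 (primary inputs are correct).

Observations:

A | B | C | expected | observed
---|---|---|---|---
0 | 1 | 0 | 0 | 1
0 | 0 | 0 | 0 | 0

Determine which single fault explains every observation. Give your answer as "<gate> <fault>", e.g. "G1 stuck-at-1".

Fault-free values for test 1 (A=0, B=1, C=0): G0=0, G1=0, G2=0, giving Y=0. Observed 1.
Test 1: faults giving observed 1 are {G0 stuck-at-1, G1 stuck-at-1, G2 stuck-at-1}.
Test 2 (A=0, B=0, C=0): fault-free G0=0, G1=0, G2=0 → 0; observed 0. Eliminates G1 stuck-at-1, G2 stuck-at-1.
Only G0 stuck-at-1 is consistent with every test.

G0 stuck-at-1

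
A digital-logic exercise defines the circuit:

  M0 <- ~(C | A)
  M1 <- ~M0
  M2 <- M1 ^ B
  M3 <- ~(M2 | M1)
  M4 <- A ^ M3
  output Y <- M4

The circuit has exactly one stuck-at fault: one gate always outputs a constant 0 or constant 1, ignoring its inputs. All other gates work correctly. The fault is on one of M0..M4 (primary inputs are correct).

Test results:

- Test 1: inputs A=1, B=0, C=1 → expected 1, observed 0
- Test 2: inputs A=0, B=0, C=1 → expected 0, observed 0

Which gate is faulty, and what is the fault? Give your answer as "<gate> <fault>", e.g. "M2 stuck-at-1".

M4 stuck-at-0

Fault-free values for test 1 (A=1, B=0, C=1): M0=0, M1=1, M2=1, M3=0, M4=1, giving Y=1. Observed 0.
Test 1: faults giving observed 0 are {M0 stuck-at-1, M1 stuck-at-0, M3 stuck-at-1, M4 stuck-at-0}.
Test 2 (A=0, B=0, C=1): fault-free M0=0, M1=1, M2=1, M3=0, M4=0 → 0; observed 0. Eliminates M0 stuck-at-1, M1 stuck-at-0, M3 stuck-at-1.
Only M4 stuck-at-0 is consistent with every test.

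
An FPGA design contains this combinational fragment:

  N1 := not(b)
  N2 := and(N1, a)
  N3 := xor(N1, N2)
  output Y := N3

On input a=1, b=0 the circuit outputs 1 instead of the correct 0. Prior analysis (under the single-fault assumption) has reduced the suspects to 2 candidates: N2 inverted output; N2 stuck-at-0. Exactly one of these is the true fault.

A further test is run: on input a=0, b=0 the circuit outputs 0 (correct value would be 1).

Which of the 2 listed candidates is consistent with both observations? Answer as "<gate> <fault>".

Evaluate each candidate on input a=0, b=0:
  N2 inverted output: N1=1, N2=1 [inverted output], N3=0 → 0 — matches
  N2 stuck-at-0: N1=1, N2=0 [stuck-at-0], N3=1 → 1 — eliminated
Only N2 inverted output reproduces the observed 0.

N2 inverted output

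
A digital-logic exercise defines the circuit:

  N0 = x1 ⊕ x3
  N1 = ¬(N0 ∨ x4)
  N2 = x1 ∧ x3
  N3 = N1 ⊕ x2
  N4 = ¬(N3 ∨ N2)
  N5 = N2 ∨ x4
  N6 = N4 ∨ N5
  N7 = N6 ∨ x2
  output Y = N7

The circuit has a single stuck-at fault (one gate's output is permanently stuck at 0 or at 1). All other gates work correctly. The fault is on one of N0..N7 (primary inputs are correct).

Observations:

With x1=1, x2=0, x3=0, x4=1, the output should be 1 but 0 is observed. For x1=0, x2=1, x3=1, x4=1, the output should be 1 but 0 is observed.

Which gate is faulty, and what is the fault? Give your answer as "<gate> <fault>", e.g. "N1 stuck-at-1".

Fault-free values for test 1 (x1=1, x2=0, x3=0, x4=1): N0=1, N1=0, N2=0, N3=0, N4=1, N5=1, N6=1, N7=1, giving Y=1. Observed 0.
Test 1: faults giving observed 0 are {N6 stuck-at-0, N7 stuck-at-0}.
Test 2 (x1=0, x2=1, x3=1, x4=1): fault-free N0=1, N1=0, N2=0, N3=1, N4=0, N5=1, N6=1, N7=1 → 1; observed 0. Eliminates N6 stuck-at-0.
Only N7 stuck-at-0 is consistent with every test.

N7 stuck-at-0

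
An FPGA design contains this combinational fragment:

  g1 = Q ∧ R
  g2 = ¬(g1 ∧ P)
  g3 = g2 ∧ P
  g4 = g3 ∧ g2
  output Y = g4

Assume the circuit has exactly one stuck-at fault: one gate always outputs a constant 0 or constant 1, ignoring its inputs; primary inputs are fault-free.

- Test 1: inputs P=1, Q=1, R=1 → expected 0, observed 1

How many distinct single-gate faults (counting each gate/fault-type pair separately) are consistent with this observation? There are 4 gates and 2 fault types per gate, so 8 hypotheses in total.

3

Fault-free: g1=1, g2=0, g3=0, g4=0 → 0. Observed 1.
  g1 stuck-at-0: output 1 ✓
  g1 stuck-at-1: output 0 ✗
  g2 stuck-at-0: output 0 ✗
  g2 stuck-at-1: output 1 ✓
  g3 stuck-at-0: output 0 ✗
  g3 stuck-at-1: output 0 ✗
  g4 stuck-at-0: output 0 ✗
  g4 stuck-at-1: output 1 ✓
Consistent faults: {g1 stuck-at-0, g2 stuck-at-1, g4 stuck-at-1} — 3 in all.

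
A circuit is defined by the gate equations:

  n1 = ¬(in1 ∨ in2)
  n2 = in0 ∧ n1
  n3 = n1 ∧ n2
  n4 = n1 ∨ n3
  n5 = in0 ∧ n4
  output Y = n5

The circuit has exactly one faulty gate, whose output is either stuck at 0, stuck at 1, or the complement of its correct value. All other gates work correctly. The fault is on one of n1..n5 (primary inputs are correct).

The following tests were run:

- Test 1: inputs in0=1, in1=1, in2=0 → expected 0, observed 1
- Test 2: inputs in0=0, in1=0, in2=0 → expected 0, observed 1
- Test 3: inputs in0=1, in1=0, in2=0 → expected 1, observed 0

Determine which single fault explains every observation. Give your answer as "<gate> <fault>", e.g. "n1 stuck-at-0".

Fault-free values for test 1 (in0=1, in1=1, in2=0): n1=0, n2=0, n3=0, n4=0, n5=0, giving Y=0. Observed 1.
Test 1: faults giving observed 1 are {n1 stuck-at-1, n1 inverted output, n3 stuck-at-1, n3 inverted output, n4 stuck-at-1, n4 inverted output, n5 stuck-at-1, n5 inverted output}.
Test 2 (in0=0, in1=0, in2=0): fault-free n1=1, n2=0, n3=0, n4=1, n5=0 → 0; observed 1. Eliminates n1 stuck-at-1, n1 inverted output, n3 stuck-at-1, n3 inverted output, n4 stuck-at-1, n4 inverted output.
Test 3 (in0=1, in1=0, in2=0): fault-free n1=1, n2=1, n3=1, n4=1, n5=1 → 1; observed 0. Eliminates n5 stuck-at-1.
Only n5 inverted output is consistent with every test.

n5 inverted output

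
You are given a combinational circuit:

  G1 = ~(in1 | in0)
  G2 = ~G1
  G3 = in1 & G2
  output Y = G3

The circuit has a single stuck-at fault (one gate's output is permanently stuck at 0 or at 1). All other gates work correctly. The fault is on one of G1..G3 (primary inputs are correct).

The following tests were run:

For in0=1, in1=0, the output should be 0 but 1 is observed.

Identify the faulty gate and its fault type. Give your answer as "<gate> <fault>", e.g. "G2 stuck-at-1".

G3 stuck-at-1

Fault-free values for test 1 (in0=1, in1=0): G1=0, G2=1, G3=0, giving Y=0. Observed 1.
Test 1: faults giving observed 1 are {G3 stuck-at-1}.
Only G3 stuck-at-1 is consistent with every test.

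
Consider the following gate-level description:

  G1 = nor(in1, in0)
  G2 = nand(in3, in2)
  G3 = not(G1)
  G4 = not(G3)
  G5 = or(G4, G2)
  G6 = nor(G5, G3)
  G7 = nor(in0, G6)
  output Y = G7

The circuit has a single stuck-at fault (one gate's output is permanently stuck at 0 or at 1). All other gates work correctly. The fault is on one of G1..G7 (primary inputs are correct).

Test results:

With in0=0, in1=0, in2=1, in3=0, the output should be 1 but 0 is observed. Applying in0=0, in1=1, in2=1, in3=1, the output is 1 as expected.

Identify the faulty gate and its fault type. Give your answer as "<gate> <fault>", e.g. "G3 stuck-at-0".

Fault-free values for test 1 (in0=0, in1=0, in2=1, in3=0): G1=1, G2=1, G3=0, G4=1, G5=1, G6=0, G7=1, giving Y=1. Observed 0.
Test 1: faults giving observed 0 are {G5 stuck-at-0, G6 stuck-at-1, G7 stuck-at-0}.
Test 2 (in0=0, in1=1, in2=1, in3=1): fault-free G1=0, G2=0, G3=1, G4=0, G5=0, G6=0, G7=1 → 1; observed 1. Eliminates G6 stuck-at-1, G7 stuck-at-0.
Only G5 stuck-at-0 is consistent with every test.

G5 stuck-at-0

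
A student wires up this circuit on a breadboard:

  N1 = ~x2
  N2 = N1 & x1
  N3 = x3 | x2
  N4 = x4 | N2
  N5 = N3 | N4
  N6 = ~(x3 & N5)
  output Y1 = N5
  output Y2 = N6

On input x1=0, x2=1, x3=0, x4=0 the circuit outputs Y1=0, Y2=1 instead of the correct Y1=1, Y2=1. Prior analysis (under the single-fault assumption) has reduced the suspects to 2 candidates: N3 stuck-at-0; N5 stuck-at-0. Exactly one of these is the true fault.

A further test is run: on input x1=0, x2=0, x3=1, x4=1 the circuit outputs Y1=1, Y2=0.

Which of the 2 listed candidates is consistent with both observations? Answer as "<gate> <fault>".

N3 stuck-at-0

Evaluate each candidate on input x1=0, x2=0, x3=1, x4=1:
  N3 stuck-at-0: N1=1, N2=0, N3=0 [stuck-at-0], N4=1, N5=1, N6=0 → Y1=1, Y2=0 — matches
  N5 stuck-at-0: N1=1, N2=0, N3=1, N4=1, N5=0 [stuck-at-0], N6=1 → Y1=0, Y2=1 — eliminated
Only N3 stuck-at-0 reproduces the observed Y1=1, Y2=0.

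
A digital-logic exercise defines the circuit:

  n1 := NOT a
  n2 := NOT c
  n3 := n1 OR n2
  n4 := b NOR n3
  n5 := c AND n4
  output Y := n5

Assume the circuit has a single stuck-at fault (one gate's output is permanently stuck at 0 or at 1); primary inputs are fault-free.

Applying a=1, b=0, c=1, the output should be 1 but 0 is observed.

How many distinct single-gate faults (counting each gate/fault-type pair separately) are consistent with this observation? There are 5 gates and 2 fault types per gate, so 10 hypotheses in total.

Fault-free: n1=0, n2=0, n3=0, n4=1, n5=1 → 1. Observed 0.
  n1 stuck-at-0: output 1 ✗
  n1 stuck-at-1: output 0 ✓
  n2 stuck-at-0: output 1 ✗
  n2 stuck-at-1: output 0 ✓
  n3 stuck-at-0: output 1 ✗
  n3 stuck-at-1: output 0 ✓
  n4 stuck-at-0: output 0 ✓
  n4 stuck-at-1: output 1 ✗
  n5 stuck-at-0: output 0 ✓
  n5 stuck-at-1: output 1 ✗
Consistent faults: {n1 stuck-at-1, n2 stuck-at-1, n3 stuck-at-1, n4 stuck-at-0, n5 stuck-at-0} — 5 in all.

5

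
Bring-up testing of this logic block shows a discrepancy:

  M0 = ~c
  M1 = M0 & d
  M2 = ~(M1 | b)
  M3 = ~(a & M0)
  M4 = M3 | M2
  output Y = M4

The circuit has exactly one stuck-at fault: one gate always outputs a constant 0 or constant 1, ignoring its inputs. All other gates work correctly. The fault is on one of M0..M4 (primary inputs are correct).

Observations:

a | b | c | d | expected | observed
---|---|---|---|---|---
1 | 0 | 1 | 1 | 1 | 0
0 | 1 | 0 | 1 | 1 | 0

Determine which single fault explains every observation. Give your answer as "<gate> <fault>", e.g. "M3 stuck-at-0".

M4 stuck-at-0

Fault-free values for test 1 (a=1, b=0, c=1, d=1): M0=0, M1=0, M2=1, M3=1, M4=1, giving Y=1. Observed 0.
Test 1: faults giving observed 0 are {M0 stuck-at-1, M4 stuck-at-0}.
Test 2 (a=0, b=1, c=0, d=1): fault-free M0=1, M1=1, M2=0, M3=1, M4=1 → 1; observed 0. Eliminates M0 stuck-at-1.
Only M4 stuck-at-0 is consistent with every test.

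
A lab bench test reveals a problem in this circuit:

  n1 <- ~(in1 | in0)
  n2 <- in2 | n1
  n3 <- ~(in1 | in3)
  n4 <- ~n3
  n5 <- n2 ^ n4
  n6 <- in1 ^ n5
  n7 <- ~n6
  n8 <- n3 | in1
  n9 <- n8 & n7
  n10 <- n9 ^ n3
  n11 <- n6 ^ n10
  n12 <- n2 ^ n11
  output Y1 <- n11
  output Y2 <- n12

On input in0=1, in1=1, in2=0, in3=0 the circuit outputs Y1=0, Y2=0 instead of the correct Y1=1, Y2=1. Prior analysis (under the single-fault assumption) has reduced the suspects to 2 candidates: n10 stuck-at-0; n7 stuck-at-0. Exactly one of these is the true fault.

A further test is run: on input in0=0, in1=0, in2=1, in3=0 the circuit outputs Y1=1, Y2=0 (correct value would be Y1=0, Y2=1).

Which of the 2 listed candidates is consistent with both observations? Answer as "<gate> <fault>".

n10 stuck-at-0

Evaluate each candidate on input in0=0, in1=0, in2=1, in3=0:
  n10 stuck-at-0: n1=1, n2=1, n3=1, n4=0, n5=1, n6=1, n7=0, n8=1, n9=0, n10=0 [stuck-at-0], n11=1, n12=0 → Y1=1, Y2=0 — matches
  n7 stuck-at-0: n1=1, n2=1, n3=1, n4=0, n5=1, n6=1, n7=0 [stuck-at-0], n8=1, n9=0, n10=1, n11=0, n12=1 → Y1=0, Y2=1 — eliminated
Only n10 stuck-at-0 reproduces the observed Y1=1, Y2=0.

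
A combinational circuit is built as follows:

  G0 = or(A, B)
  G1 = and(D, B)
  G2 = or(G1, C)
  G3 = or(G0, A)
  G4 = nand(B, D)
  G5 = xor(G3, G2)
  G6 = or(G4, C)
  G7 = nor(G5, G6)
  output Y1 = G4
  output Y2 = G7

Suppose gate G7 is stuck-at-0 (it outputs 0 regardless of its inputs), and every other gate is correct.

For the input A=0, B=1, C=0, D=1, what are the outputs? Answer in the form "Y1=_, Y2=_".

Propagate with G7 forced: G0=1, G1=1, G2=1, G3=1, G4=0, G5=0, G6=0, G7=0 [stuck-at-0].
So the outputs are Y1=0, Y2=0. (Without the fault they would be Y1=0, Y2=1.)

Y1=0, Y2=0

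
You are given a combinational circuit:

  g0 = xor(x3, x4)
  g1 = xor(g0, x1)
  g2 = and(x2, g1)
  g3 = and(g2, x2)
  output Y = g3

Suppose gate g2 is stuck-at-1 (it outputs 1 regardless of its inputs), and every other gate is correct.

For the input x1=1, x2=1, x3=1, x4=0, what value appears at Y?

1

Propagate with g2 forced: g0=1, g1=0, g2=1 [stuck-at-1], g3=1.
So Y = 1. (Without the fault it would be 0.)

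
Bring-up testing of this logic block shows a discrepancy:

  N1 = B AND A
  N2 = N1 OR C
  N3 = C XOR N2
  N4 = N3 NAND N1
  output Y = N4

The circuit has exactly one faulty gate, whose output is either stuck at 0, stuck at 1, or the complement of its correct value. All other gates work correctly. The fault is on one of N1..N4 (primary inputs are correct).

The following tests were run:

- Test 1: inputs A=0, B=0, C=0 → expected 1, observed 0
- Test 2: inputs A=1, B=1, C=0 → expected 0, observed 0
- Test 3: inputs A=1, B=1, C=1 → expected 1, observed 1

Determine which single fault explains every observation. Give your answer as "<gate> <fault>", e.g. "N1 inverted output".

Fault-free values for test 1 (A=0, B=0, C=0): N1=0, N2=0, N3=0, N4=1, giving Y=1. Observed 0.
Test 1: faults giving observed 0 are {N1 stuck-at-1, N1 inverted output, N4 stuck-at-0, N4 inverted output}.
Test 2 (A=1, B=1, C=0): fault-free N1=1, N2=1, N3=1, N4=0 → 0; observed 0. Eliminates N1 inverted output, N4 inverted output.
Test 3 (A=1, B=1, C=1): fault-free N1=1, N2=1, N3=0, N4=1 → 1; observed 1. Eliminates N4 stuck-at-0.
Only N1 stuck-at-1 is consistent with every test.

N1 stuck-at-1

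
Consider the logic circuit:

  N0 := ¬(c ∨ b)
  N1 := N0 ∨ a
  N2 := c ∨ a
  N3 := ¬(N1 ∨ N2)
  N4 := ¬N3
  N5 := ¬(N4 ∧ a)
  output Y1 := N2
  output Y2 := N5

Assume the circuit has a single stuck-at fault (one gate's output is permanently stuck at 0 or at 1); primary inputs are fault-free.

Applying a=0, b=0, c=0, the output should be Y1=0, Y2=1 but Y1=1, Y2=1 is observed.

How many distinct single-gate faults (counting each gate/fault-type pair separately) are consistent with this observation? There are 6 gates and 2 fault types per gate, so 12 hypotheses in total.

1

Fault-free: N0=1, N1=1, N2=0, N3=0, N4=1, N5=1 → Y1=0, Y2=1. Observed Y1=1, Y2=1.
  N0 stuck-at-0: output Y1=0, Y2=1 ✗
  N0 stuck-at-1: output Y1=0, Y2=1 ✗
  N1 stuck-at-0: output Y1=0, Y2=1 ✗
  N1 stuck-at-1: output Y1=0, Y2=1 ✗
  N2 stuck-at-0: output Y1=0, Y2=1 ✗
  N2 stuck-at-1: output Y1=1, Y2=1 ✓
  N3 stuck-at-0: output Y1=0, Y2=1 ✗
  N3 stuck-at-1: output Y1=0, Y2=1 ✗
  N4 stuck-at-0: output Y1=0, Y2=1 ✗
  N4 stuck-at-1: output Y1=0, Y2=1 ✗
  N5 stuck-at-0: output Y1=0, Y2=0 ✗
  N5 stuck-at-1: output Y1=0, Y2=1 ✗
Consistent faults: {N2 stuck-at-1} — 1 in all.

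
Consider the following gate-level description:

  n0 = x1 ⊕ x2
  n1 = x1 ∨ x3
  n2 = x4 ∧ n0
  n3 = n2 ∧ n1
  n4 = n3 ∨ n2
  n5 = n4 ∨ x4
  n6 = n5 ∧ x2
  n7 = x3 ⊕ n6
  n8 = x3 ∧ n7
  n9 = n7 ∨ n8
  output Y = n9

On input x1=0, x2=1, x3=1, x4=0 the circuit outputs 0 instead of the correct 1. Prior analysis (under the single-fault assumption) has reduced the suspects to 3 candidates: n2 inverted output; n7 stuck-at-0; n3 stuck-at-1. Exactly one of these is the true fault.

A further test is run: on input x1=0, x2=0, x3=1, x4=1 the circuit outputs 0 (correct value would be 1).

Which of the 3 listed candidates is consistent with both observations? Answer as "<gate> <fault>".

Evaluate each candidate on input x1=0, x2=0, x3=1, x4=1:
  n2 inverted output: n0=0, n1=1, n2=1 [inverted output], n3=1, n4=1, n5=1, n6=0, n7=1, n8=1, n9=1 → 1 — eliminated
  n7 stuck-at-0: n0=0, n1=1, n2=0, n3=0, n4=0, n5=1, n6=0, n7=0 [stuck-at-0], n8=0, n9=0 → 0 — matches
  n3 stuck-at-1: n0=0, n1=1, n2=0, n3=1 [stuck-at-1], n4=1, n5=1, n6=0, n7=1, n8=1, n9=1 → 1 — eliminated
Only n7 stuck-at-0 reproduces the observed 0.

n7 stuck-at-0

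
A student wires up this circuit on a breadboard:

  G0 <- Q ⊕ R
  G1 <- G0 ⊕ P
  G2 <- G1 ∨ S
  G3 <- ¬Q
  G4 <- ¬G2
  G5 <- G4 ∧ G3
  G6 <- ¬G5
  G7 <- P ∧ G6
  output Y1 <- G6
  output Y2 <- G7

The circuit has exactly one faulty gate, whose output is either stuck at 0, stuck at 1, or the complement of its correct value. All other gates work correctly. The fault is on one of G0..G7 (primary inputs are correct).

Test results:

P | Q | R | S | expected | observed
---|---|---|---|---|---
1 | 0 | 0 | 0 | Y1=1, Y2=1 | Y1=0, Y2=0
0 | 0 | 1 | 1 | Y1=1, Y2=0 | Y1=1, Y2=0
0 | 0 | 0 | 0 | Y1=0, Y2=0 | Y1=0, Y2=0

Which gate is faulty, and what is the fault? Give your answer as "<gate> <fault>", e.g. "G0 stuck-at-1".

G1 stuck-at-0

Fault-free values for test 1 (P=1, Q=0, R=0, S=0): G0=0, G1=1, G2=1, G3=1, G4=0, G5=0, G6=1, G7=1, giving Y1=1, Y2=1. Observed Y1=0, Y2=0.
Test 1: faults giving observed Y1=0, Y2=0 are {G0 stuck-at-1, G0 inverted output, G1 stuck-at-0, G1 inverted output, G2 stuck-at-0, G2 inverted output, G4 stuck-at-1, G4 inverted output, G5 stuck-at-1, G5 inverted output, G6 stuck-at-0, G6 inverted output}.
Test 2 (P=0, Q=0, R=1, S=1): fault-free G0=1, G1=1, G2=1, G3=1, G4=0, G5=0, G6=1, G7=0 → Y1=1, Y2=0; observed Y1=1, Y2=0. Eliminates G2 stuck-at-0, G2 inverted output, G4 stuck-at-1, G4 inverted output, G5 stuck-at-1, G5 inverted output, G6 stuck-at-0, G6 inverted output.
Test 3 (P=0, Q=0, R=0, S=0): fault-free G0=0, G1=0, G2=0, G3=1, G4=1, G5=1, G6=0, G7=0 → Y1=0, Y2=0; observed Y1=0, Y2=0. Eliminates G0 stuck-at-1, G0 inverted output, G1 inverted output.
Only G1 stuck-at-0 is consistent with every test.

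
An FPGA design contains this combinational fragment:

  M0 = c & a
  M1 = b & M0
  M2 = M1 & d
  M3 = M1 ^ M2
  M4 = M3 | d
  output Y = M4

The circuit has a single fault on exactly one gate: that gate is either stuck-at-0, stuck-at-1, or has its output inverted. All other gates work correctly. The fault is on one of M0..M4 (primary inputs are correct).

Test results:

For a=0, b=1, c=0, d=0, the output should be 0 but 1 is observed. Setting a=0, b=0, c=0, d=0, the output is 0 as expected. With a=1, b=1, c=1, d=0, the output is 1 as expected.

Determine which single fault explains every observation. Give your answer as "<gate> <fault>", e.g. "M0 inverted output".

M0 stuck-at-1

Fault-free values for test 1 (a=0, b=1, c=0, d=0): M0=0, M1=0, M2=0, M3=0, M4=0, giving Y=0. Observed 1.
Test 1: faults giving observed 1 are {M0 stuck-at-1, M0 inverted output, M1 stuck-at-1, M1 inverted output, M2 stuck-at-1, M2 inverted output, M3 stuck-at-1, M3 inverted output, M4 stuck-at-1, M4 inverted output}.
Test 2 (a=0, b=0, c=0, d=0): fault-free M0=0, M1=0, M2=0, M3=0, M4=0 → 0; observed 0. Eliminates M1 stuck-at-1, M1 inverted output, M2 stuck-at-1, M2 inverted output, M3 stuck-at-1, M3 inverted output, M4 stuck-at-1, M4 inverted output.
Test 3 (a=1, b=1, c=1, d=0): fault-free M0=1, M1=1, M2=0, M3=1, M4=1 → 1; observed 1. Eliminates M0 inverted output.
Only M0 stuck-at-1 is consistent with every test.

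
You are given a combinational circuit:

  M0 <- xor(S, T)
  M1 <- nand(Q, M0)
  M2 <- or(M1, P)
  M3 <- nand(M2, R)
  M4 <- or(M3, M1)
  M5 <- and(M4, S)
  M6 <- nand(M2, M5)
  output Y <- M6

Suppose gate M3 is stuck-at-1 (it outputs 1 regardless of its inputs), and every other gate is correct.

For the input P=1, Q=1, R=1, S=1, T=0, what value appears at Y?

Propagate with M3 forced: M0=1, M1=0, M2=1, M3=1 [stuck-at-1], M4=1, M5=1, M6=0.
So Y = 0. (Without the fault it would be 1.)

0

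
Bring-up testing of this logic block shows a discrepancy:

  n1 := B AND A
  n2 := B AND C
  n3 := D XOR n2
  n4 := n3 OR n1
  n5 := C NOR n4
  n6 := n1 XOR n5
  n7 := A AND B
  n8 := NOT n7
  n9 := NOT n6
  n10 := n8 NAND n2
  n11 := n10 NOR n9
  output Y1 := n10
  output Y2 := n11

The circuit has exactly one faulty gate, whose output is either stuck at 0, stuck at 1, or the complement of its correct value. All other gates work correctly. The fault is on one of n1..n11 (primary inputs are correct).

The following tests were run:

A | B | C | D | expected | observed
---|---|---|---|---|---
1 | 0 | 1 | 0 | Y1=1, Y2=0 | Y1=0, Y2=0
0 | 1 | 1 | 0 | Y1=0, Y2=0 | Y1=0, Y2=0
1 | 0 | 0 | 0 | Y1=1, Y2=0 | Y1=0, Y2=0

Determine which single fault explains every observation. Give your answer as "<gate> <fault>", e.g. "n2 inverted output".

Fault-free values for test 1 (A=1, B=0, C=1, D=0): n1=0, n2=0, n3=0, n4=0, n5=0, n6=0, n7=0, n8=1, n9=1, n10=1, n11=0, giving Y1=1, Y2=0. Observed Y1=0, Y2=0.
Test 1: faults giving observed Y1=0, Y2=0 are {n2 stuck-at-1, n2 inverted output, n10 stuck-at-0, n10 inverted output}.
Test 2 (A=0, B=1, C=1, D=0): fault-free n1=0, n2=1, n3=1, n4=1, n5=0, n6=0, n7=0, n8=1, n9=1, n10=0, n11=0 → Y1=0, Y2=0; observed Y1=0, Y2=0. Eliminates n2 inverted output, n10 inverted output.
Test 3 (A=1, B=0, C=0, D=0): fault-free n1=0, n2=0, n3=0, n4=0, n5=1, n6=1, n7=0, n8=1, n9=0, n10=1, n11=0 → Y1=1, Y2=0; observed Y1=0, Y2=0. Eliminates n10 stuck-at-0.
Only n2 stuck-at-1 is consistent with every test.

n2 stuck-at-1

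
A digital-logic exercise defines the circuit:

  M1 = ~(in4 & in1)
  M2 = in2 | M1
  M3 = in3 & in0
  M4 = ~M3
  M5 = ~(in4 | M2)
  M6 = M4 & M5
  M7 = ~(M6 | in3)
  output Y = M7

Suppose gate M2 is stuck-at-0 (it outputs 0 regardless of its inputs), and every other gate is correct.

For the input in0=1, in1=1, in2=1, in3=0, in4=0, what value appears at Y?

Propagate with M2 forced: M1=1, M2=0 [stuck-at-0], M3=0, M4=1, M5=1, M6=1, M7=0.
So Y = 0. (Without the fault it would be 1.)

0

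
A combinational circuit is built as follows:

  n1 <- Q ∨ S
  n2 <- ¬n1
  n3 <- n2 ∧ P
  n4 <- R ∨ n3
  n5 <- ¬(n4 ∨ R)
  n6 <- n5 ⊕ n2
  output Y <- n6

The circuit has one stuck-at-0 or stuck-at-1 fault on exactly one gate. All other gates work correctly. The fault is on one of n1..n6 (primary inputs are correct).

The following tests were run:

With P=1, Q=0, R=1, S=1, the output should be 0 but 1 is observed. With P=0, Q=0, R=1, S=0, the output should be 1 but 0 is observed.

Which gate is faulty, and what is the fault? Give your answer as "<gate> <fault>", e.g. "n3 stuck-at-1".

n5 stuck-at-1

Fault-free values for test 1 (P=1, Q=0, R=1, S=1): n1=1, n2=0, n3=0, n4=1, n5=0, n6=0, giving Y=0. Observed 1.
Test 1: faults giving observed 1 are {n1 stuck-at-0, n2 stuck-at-1, n5 stuck-at-1, n6 stuck-at-1}.
Test 2 (P=0, Q=0, R=1, S=0): fault-free n1=0, n2=1, n3=0, n4=1, n5=0, n6=1 → 1; observed 0. Eliminates n1 stuck-at-0, n2 stuck-at-1, n6 stuck-at-1.
Only n5 stuck-at-1 is consistent with every test.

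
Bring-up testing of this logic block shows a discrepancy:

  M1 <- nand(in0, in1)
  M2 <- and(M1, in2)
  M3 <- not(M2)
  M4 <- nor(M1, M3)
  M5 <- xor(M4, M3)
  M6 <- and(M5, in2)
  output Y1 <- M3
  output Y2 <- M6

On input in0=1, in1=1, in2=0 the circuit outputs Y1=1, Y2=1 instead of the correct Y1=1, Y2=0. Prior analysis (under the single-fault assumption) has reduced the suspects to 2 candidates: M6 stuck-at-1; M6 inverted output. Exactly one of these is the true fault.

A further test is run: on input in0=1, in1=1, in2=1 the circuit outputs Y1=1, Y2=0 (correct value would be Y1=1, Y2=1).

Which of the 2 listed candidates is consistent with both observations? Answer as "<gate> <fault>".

M6 inverted output

Evaluate each candidate on input in0=1, in1=1, in2=1:
  M6 stuck-at-1: M1=0, M2=0, M3=1, M4=0, M5=1, M6=1 [stuck-at-1] → Y1=1, Y2=1 — eliminated
  M6 inverted output: M1=0, M2=0, M3=1, M4=0, M5=1, M6=0 [inverted output] → Y1=1, Y2=0 — matches
Only M6 inverted output reproduces the observed Y1=1, Y2=0.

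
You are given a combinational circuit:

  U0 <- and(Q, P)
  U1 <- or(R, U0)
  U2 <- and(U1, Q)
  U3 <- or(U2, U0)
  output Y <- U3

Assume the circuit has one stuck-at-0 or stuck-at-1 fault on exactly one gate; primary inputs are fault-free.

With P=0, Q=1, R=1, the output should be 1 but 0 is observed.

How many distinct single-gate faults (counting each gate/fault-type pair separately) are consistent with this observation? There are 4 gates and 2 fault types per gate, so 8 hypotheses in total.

Fault-free: U0=0, U1=1, U2=1, U3=1 → 1. Observed 0.
  U0 stuck-at-0: output 1 ✗
  U0 stuck-at-1: output 1 ✗
  U1 stuck-at-0: output 0 ✓
  U1 stuck-at-1: output 1 ✗
  U2 stuck-at-0: output 0 ✓
  U2 stuck-at-1: output 1 ✗
  U3 stuck-at-0: output 0 ✓
  U3 stuck-at-1: output 1 ✗
Consistent faults: {U1 stuck-at-0, U2 stuck-at-0, U3 stuck-at-0} — 3 in all.

3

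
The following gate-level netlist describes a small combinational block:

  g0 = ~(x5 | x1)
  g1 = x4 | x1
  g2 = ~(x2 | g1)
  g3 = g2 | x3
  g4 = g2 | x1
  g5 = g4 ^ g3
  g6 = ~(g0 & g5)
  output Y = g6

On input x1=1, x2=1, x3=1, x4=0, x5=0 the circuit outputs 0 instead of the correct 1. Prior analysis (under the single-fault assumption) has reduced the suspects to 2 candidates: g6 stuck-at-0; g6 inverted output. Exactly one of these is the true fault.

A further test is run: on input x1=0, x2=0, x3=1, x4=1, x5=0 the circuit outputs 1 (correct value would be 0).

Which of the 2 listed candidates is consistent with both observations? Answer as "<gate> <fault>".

Evaluate each candidate on input x1=0, x2=0, x3=1, x4=1, x5=0:
  g6 stuck-at-0: g0=1, g1=1, g2=0, g3=1, g4=0, g5=1, g6=0 [stuck-at-0] → 0 — eliminated
  g6 inverted output: g0=1, g1=1, g2=0, g3=1, g4=0, g5=1, g6=1 [inverted output] → 1 — matches
Only g6 inverted output reproduces the observed 1.

g6 inverted output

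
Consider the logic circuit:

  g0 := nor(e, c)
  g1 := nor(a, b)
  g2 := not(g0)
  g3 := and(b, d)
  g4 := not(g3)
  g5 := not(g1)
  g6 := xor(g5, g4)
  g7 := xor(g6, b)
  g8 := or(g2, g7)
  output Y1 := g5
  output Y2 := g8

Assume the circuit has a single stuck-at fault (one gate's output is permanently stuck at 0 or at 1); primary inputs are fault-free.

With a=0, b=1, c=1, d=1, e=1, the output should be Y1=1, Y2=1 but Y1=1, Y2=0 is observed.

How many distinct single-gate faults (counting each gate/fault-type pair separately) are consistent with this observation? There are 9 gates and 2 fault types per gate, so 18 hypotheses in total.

Fault-free: g0=0, g1=0, g2=1, g3=1, g4=0, g5=1, g6=1, g7=0, g8=1 → Y1=1, Y2=1. Observed Y1=1, Y2=0.
  g0: stuck-at-1 ✓; others ✗
  g1: none of the 2 fault types match ✗
  g2: stuck-at-0 ✓; others ✗
  g3: none of the 2 fault types match ✗
  g4: none of the 2 fault types match ✗
  g5: none of the 2 fault types match ✗
  g6: none of the 2 fault types match ✗
  g7: none of the 2 fault types match ✗
  g8: stuck-at-0 ✓; others ✗
Consistent faults: {g0 stuck-at-1, g2 stuck-at-0, g8 stuck-at-0} — 3 in all.

3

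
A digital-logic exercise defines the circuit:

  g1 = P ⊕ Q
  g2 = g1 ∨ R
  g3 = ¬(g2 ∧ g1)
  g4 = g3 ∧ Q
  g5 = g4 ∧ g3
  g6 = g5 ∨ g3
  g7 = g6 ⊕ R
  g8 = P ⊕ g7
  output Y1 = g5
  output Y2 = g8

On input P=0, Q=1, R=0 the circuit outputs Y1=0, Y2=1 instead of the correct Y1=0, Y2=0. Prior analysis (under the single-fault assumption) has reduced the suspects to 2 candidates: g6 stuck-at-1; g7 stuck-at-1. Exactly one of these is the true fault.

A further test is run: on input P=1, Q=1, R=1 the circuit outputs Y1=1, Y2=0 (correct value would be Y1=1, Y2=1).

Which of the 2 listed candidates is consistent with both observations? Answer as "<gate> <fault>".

g7 stuck-at-1

Evaluate each candidate on input P=1, Q=1, R=1:
  g6 stuck-at-1: g1=0, g2=1, g3=1, g4=1, g5=1, g6=1 [stuck-at-1], g7=0, g8=1 → Y1=1, Y2=1 — eliminated
  g7 stuck-at-1: g1=0, g2=1, g3=1, g4=1, g5=1, g6=1, g7=1 [stuck-at-1], g8=0 → Y1=1, Y2=0 — matches
Only g7 stuck-at-1 reproduces the observed Y1=1, Y2=0.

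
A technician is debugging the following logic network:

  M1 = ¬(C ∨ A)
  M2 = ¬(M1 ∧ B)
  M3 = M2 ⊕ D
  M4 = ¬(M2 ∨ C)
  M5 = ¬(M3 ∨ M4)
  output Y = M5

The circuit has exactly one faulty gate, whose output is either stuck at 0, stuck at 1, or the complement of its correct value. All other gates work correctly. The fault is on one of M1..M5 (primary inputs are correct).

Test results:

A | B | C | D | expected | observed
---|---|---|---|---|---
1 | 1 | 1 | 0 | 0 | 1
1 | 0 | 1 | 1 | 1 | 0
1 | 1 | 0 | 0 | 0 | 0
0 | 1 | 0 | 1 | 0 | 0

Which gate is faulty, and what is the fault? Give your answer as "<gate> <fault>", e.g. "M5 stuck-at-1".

M2 stuck-at-0

Fault-free values for test 1 (A=1, B=1, C=1, D=0): M1=0, M2=1, M3=1, M4=0, M5=0, giving Y=0. Observed 1.
Test 1: faults giving observed 1 are {M1 stuck-at-1, M1 inverted output, M2 stuck-at-0, M2 inverted output, M3 stuck-at-0, M3 inverted output, M5 stuck-at-1, M5 inverted output}.
Test 2 (A=1, B=0, C=1, D=1): fault-free M1=0, M2=1, M3=0, M4=0, M5=1 → 1; observed 0. Eliminates M1 stuck-at-1, M1 inverted output, M3 stuck-at-0, M5 stuck-at-1.
Test 3 (A=1, B=1, C=0, D=0): fault-free M1=0, M2=1, M3=1, M4=0, M5=0 → 0; observed 0. Eliminates M3 inverted output, M5 inverted output.
Test 4 (A=0, B=1, C=0, D=1): fault-free M1=1, M2=0, M3=1, M4=1, M5=0 → 0; observed 0. Eliminates M2 inverted output.
Only M2 stuck-at-0 is consistent with every test.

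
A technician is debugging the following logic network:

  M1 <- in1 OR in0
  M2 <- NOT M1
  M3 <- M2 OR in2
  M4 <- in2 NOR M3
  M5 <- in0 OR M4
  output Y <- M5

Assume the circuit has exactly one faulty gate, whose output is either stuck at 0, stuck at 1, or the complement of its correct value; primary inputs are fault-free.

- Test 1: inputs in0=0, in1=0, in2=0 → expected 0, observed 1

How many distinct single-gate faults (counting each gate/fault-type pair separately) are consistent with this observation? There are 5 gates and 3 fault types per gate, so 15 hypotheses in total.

10

Fault-free: M1=0, M2=1, M3=1, M4=0, M5=0 → 0. Observed 1.
  M1: stuck-at-1, inverted output ✓; others ✗
  M2: stuck-at-0, inverted output ✓; others ✗
  M3: stuck-at-0, inverted output ✓; others ✗
  M4: stuck-at-1, inverted output ✓; others ✗
  M5: stuck-at-1, inverted output ✓; others ✗
Consistent faults: {M1 stuck-at-1, M1 inverted output, M2 stuck-at-0, M2 inverted output, M3 stuck-at-0, M3 inverted output, M4 stuck-at-1, M4 inverted output, M5 stuck-at-1, M5 inverted output} — 10 in all.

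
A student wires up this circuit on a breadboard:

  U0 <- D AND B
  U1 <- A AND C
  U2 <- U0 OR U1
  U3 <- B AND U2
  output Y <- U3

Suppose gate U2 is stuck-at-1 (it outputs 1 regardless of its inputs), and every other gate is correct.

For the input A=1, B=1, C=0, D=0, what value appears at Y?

Propagate with U2 forced: U0=0, U1=0, U2=1 [stuck-at-1], U3=1.
So Y = 1. (Without the fault it would be 0.)

1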